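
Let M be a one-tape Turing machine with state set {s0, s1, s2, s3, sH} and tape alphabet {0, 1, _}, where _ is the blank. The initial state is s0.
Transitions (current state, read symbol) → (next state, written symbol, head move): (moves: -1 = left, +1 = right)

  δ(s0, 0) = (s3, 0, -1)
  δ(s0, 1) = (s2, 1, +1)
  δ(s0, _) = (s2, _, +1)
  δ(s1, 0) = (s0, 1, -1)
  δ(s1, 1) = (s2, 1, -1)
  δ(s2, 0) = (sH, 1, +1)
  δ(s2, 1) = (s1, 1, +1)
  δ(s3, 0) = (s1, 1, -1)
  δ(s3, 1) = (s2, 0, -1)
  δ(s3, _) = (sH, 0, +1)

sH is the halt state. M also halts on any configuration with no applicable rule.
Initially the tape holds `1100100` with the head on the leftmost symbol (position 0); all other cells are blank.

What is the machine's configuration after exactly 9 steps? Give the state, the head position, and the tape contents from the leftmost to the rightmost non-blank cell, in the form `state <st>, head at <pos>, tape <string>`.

state=s0 head=0 tape=[1]100100   (s0,1)→(s2,1,+1)
state=s2 head=1 tape=1[1]00100   (s2,1)→(s1,1,+1)
state=s1 head=2 tape=11[0]0100   (s1,0)→(s0,1,-1)
state=s0 head=1 tape=1[1]10100   (s0,1)→(s2,1,+1)
state=s2 head=2 tape=11[1]0100   (s2,1)→(s1,1,+1)
state=s1 head=3 tape=111[0]100   (s1,0)→(s0,1,-1)
state=s0 head=2 tape=11[1]1100   (s0,1)→(s2,1,+1)
state=s2 head=3 tape=111[1]100   (s2,1)→(s1,1,+1)
state=s1 head=4 tape=1111[1]00   (s1,1)→(s2,1,-1)
state=s2 head=3 tape=111[1]100
After 9 steps: state s2, head at 3, tape 1111100.

state s2, head at 3, tape 1111100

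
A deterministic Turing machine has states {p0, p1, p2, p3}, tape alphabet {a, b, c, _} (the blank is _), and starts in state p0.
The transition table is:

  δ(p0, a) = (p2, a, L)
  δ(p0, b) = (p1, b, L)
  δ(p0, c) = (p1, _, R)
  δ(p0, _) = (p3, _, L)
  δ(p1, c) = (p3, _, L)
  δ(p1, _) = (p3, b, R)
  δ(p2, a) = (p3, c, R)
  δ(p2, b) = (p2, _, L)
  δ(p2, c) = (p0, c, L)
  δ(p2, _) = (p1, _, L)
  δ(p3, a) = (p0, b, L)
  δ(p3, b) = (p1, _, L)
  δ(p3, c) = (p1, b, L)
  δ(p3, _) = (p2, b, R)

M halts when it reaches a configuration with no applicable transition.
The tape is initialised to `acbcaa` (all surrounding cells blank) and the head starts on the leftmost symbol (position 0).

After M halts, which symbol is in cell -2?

b

p0 | __[a]cbcaa   read a → write a, move L, go to p2
p2 | _[_]acbcaa   read _ → write _, move L, go to p1
p1 | [_]_acbcaa   read _ → write b, move R, go to p3
p3 | b[_]acbcaa   read _ → write b, move R, go to p2
p2 | bb[a]cbcaa   read a → write c, move R, go to p3
p3 | bbc[c]bcaa   read c → write b, move L, go to p1
p1 | bb[c]bbcaa   read c → write _, move L, go to p3
p3 | b[b]_bbcaa   read b → write _, move L, go to p1
p1 | [b]__bbcaa
Cell -2 holds b when M halts.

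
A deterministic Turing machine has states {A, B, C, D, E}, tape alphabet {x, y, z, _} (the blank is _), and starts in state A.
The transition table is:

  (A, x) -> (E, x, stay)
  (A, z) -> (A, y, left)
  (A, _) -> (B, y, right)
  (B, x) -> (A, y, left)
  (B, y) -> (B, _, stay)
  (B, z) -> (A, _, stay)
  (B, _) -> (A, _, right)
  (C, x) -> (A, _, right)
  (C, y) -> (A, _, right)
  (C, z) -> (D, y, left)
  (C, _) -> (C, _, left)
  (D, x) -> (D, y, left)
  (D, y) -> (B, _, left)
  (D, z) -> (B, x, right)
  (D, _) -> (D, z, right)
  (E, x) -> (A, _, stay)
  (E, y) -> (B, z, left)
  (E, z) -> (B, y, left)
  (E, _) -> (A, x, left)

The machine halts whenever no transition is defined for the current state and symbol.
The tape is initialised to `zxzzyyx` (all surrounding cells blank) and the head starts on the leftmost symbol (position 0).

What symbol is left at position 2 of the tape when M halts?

y

A | _[z]xzzyyx   read z → write y, move left, go to A
A | [_]yxzzyyx   read _ → write y, move right, go to B
B | y[y]xzzyyx   read y → write _, move stay, go to B
B | y[_]xzzyyx   read _ → write _, move right, go to A
A | y_[x]zzyyx   read x → write x, move stay, go to E
E | y_[x]zzyyx   read x → write _, move stay, go to A
A | y_[_]zzyyx   read _ → write y, move right, go to B
B | y_y[z]zyyx   read z → write _, move stay, go to A
A | y_y[_]zyyx   read _ → write y, move right, go to B
B | y_yy[z]yyx   read z → write _, move stay, go to A
A | y_yy[_]yyx   read _ → write y, move right, go to B
B | y_yyy[y]yx   read y → write _, move stay, go to B
B | y_yyy[_]yx   read _ → write _, move right, go to A
A | y_yyy_[y]x
Cell 2 holds y when M halts.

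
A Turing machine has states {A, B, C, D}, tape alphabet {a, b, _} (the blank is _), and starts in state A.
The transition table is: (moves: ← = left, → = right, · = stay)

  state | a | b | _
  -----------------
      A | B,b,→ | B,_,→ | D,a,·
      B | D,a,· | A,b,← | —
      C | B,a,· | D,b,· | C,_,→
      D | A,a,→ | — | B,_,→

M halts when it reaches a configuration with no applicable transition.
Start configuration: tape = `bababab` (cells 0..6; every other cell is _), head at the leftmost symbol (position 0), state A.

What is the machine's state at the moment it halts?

state=A head=0 tape=[b]ababab_   (A,b)→(B,_,→)
state=B head=1 tape=_[a]babab_   (B,a)→(D,a,·)
state=D head=1 tape=_[a]babab_   (D,a)→(A,a,→)
state=A head=2 tape=_a[b]abab_   (A,b)→(B,_,→)
state=B head=3 tape=_a_[a]bab_   (B,a)→(D,a,·)
state=D head=3 tape=_a_[a]bab_   (D,a)→(A,a,→)
state=A head=4 tape=_a_a[b]ab_   (A,b)→(B,_,→)
state=B head=5 tape=_a_a_[a]b_   (B,a)→(D,a,·)
state=D head=5 tape=_a_a_[a]b_   (D,a)→(A,a,→)
state=A head=6 tape=_a_a_a[b]_   (A,b)→(B,_,→)
state=B head=7 tape=_a_a_a_[_]
No transition is defined for (B, _); M halts in state B.

B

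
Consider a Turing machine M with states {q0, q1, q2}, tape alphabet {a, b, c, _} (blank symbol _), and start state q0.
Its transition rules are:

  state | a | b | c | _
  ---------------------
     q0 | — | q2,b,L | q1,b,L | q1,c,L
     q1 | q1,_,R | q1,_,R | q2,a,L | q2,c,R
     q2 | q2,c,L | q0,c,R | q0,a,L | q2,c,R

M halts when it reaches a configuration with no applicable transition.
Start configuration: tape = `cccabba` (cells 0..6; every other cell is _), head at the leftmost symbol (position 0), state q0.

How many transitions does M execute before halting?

state=q0 head=0 tape=____[c]ccabba   (q0,c)→(q1,b,L)
state=q1 head=-1 tape=___[_]bccabba   (q1,_)→(q2,c,R)
state=q2 head=0 tape=___c[b]ccabba   (q2,b)→(q0,c,R)
state=q0 head=1 tape=___cc[c]cabba   (q0,c)→(q1,b,L)
state=q1 head=0 tape=___c[c]bcabba   (q1,c)→(q2,a,L)
state=q2 head=-1 tape=___[c]abcabba   (q2,c)→(q0,a,L)
state=q0 head=-2 tape=__[_]aabcabba   (q0,_)→(q1,c,L)
state=q1 head=-3 tape=_[_]caabcabba   (q1,_)→(q2,c,R)
state=q2 head=-2 tape=_c[c]aabcabba   (q2,c)→(q0,a,L)
state=q0 head=-3 tape=_[c]aaabcabba   (q0,c)→(q1,b,L)
state=q1 head=-4 tape=[_]baaabcabba   (q1,_)→(q2,c,R)
state=q2 head=-3 tape=c[b]aaabcabba   (q2,b)→(q0,c,R)
state=q0 head=-2 tape=cc[a]aabcabba
M halts after 12 transitions.

12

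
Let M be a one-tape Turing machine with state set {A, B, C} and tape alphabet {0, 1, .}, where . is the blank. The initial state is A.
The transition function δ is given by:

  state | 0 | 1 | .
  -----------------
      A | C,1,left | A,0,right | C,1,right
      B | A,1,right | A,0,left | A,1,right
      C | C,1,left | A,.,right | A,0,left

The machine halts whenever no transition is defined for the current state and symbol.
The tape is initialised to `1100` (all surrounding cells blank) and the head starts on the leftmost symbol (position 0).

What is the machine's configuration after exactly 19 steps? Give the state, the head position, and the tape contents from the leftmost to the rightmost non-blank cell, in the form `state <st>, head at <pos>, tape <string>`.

state=A head=0 tape=...[1]100   (A,1)→(A,0,right)
state=A head=1 tape=...0[1]00   (A,1)→(A,0,right)
state=A head=2 tape=...00[0]0   (A,0)→(C,1,left)
state=C head=1 tape=...0[0]10   (C,0)→(C,1,left)
state=C head=0 tape=...[0]110   (C,0)→(C,1,left)
state=C head=-1 tape=..[.]1110   (C,.)→(A,0,left)
state=A head=-2 tape=.[.]01110   (A,.)→(C,1,right)
state=C head=-1 tape=.1[0]1110   (C,0)→(C,1,left)
state=C head=-2 tape=.[1]11110   (C,1)→(A,.,right)
state=A head=-1 tape=..[1]1110   (A,1)→(A,0,right)
state=A head=0 tape=..0[1]110   (A,1)→(A,0,right)
state=A head=1 tape=..00[1]10   (A,1)→(A,0,right)
state=A head=2 tape=..000[1]0   (A,1)→(A,0,right)
state=A head=3 tape=..0000[0]   (A,0)→(C,1,left)
state=C head=2 tape=..000[0]1   (C,0)→(C,1,left)
state=C head=1 tape=..00[0]11   (C,0)→(C,1,left)
state=C head=0 tape=..0[0]111   (C,0)→(C,1,left)
state=C head=-1 tape=..[0]1111   (C,0)→(C,1,left)
state=C head=-2 tape=.[.]11111   (C,.)→(A,0,left)
state=A head=-3 tape=[.]011111
After 19 steps: state A, head at -3, tape 011111.

state A, head at -3, tape 011111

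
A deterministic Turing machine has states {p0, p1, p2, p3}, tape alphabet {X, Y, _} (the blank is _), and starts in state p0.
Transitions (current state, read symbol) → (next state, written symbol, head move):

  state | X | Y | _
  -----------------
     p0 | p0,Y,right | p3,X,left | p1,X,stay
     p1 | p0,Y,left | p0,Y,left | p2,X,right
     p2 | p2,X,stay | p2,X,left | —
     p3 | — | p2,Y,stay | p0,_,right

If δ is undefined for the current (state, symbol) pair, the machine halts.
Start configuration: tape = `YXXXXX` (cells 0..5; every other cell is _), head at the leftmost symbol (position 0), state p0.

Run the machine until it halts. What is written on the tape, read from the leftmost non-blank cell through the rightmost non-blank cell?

p0 | _[Y]XXXXX_   read Y → write X, move left, go to p3
p3 | [_]XXXXXX_   read _ → write _, move right, go to p0
p0 | _[X]XXXXX_   read X → write Y, move right, go to p0
p0 | _Y[X]XXXX_   read X → write Y, move right, go to p0
p0 | _YY[X]XXX_   read X → write Y, move right, go to p0
p0 | _YYY[X]XX_   read X → write Y, move right, go to p0
p0 | _YYYY[X]X_   read X → write Y, move right, go to p0
p0 | _YYYYY[X]_   read X → write Y, move right, go to p0
p0 | _YYYYYY[_]   read _ → write X, move stay, go to p1
p1 | _YYYYYY[X]   read X → write Y, move left, go to p0
p0 | _YYYYY[Y]Y   read Y → write X, move left, go to p3
p3 | _YYYY[Y]XY   read Y → write Y, move stay, go to p2
p2 | _YYYY[Y]XY   read Y → write X, move left, go to p2
p2 | _YYY[Y]XXY   read Y → write X, move left, go to p2
p2 | _YY[Y]XXXY   read Y → write X, move left, go to p2
p2 | _Y[Y]XXXXY   read Y → write X, move left, go to p2
p2 | _[Y]XXXXXY   read Y → write X, move left, go to p2
p2 | [_]XXXXXXY
The non-blank tape span at halt is XXXXXXY.

XXXXXXY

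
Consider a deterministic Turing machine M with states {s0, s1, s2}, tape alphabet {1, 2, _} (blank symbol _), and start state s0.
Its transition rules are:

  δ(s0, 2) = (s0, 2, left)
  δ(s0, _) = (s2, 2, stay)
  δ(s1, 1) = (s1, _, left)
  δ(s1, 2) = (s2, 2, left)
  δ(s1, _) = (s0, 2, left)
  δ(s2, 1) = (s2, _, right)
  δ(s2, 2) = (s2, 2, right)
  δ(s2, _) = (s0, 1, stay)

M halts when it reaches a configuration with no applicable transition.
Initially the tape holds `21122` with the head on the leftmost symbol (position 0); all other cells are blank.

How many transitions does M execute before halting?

state=s0 head=0 tape=_[2]1122_   (s0,2)→(s0,2,left)
state=s0 head=-1 tape=[_]21122_   (s0,_)→(s2,2,stay)
state=s2 head=-1 tape=[2]21122_   (s2,2)→(s2,2,right)
state=s2 head=0 tape=2[2]1122_   (s2,2)→(s2,2,right)
state=s2 head=1 tape=22[1]122_   (s2,1)→(s2,_,right)
state=s2 head=2 tape=22_[1]22_   (s2,1)→(s2,_,right)
state=s2 head=3 tape=22__[2]2_   (s2,2)→(s2,2,right)
state=s2 head=4 tape=22__2[2]_   (s2,2)→(s2,2,right)
state=s2 head=5 tape=22__22[_]   (s2,_)→(s0,1,stay)
state=s0 head=5 tape=22__22[1]
M halts after 9 transitions.

9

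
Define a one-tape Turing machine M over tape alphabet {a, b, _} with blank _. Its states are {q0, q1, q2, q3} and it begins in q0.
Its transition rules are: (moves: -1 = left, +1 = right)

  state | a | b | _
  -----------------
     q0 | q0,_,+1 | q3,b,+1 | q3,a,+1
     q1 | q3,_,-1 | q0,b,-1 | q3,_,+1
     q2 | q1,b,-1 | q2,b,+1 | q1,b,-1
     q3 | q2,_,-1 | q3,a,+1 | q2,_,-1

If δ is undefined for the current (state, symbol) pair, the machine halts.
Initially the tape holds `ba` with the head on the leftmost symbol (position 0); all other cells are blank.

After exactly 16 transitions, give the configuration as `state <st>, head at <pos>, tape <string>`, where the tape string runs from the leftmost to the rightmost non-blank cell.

q0 | ___[b]a_   read b → write b, move +1, go to q3
q3 | ___b[a]_   read a → write _, move -1, go to q2
q2 | ___[b]__   read b → write b, move +1, go to q2
q2 | ___b[_]_   read _ → write b, move -1, go to q1
q1 | ___[b]b_   read b → write b, move -1, go to q0
q0 | __[_]bb_   read _ → write a, move +1, go to q3
q3 | __a[b]b_   read b → write a, move +1, go to q3
q3 | __aa[b]_   read b → write a, move +1, go to q3
q3 | __aaa[_]   read _ → write _, move -1, go to q2
q2 | __aa[a]_   read a → write b, move -1, go to q1
q1 | __a[a]b_   read a → write _, move -1, go to q3
q3 | __[a]_b_   read a → write _, move -1, go to q2
q2 | _[_]__b_   read _ → write b, move -1, go to q1
q1 | [_]b__b_   read _ → write _, move +1, go to q3
q3 | _[b]__b_   read b → write a, move +1, go to q3
q3 | _a[_]_b_   read _ → write _, move -1, go to q2
q2 | _[a]__b_
After 16 steps: state q2, head at -2, tape a__b.

state q2, head at -2, tape a__b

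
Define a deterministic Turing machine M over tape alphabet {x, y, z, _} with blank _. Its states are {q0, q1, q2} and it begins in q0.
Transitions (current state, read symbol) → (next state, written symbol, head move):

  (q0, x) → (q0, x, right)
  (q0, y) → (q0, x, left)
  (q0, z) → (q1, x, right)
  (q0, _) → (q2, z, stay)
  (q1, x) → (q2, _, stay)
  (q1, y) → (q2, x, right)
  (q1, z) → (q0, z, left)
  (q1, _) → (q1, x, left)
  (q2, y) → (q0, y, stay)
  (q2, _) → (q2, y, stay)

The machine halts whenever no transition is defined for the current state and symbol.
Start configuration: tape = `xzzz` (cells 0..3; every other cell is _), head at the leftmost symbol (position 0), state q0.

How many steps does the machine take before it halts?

17

q0 | [x]zzz__   read x → write x, move right, go to q0
q0 | x[z]zz__   read z → write x, move right, go to q1
q1 | xx[z]z__   read z → write z, move left, go to q0
q0 | x[x]zz__   read x → write x, move right, go to q0
q0 | xx[z]z__   read z → write x, move right, go to q1
q1 | xxx[z]__   read z → write z, move left, go to q0
q0 | xx[x]z__   read x → write x, move right, go to q0
q0 | xxx[z]__   read z → write x, move right, go to q1
q1 | xxxx[_]_   read _ → write x, move left, go to q1
q1 | xxx[x]x_   read x → write _, move stay, go to q2
q2 | xxx[_]x_   read _ → write y, move stay, go to q2
q2 | xxx[y]x_   read y → write y, move stay, go to q0
q0 | xxx[y]x_   read y → write x, move left, go to q0
q0 | xx[x]xx_   read x → write x, move right, go to q0
q0 | xxx[x]x_   read x → write x, move right, go to q0
q0 | xxxx[x]_   read x → write x, move right, go to q0
q0 | xxxxx[_]   read _ → write z, move stay, go to q2
q2 | xxxxx[z]
M halts after 17 transitions.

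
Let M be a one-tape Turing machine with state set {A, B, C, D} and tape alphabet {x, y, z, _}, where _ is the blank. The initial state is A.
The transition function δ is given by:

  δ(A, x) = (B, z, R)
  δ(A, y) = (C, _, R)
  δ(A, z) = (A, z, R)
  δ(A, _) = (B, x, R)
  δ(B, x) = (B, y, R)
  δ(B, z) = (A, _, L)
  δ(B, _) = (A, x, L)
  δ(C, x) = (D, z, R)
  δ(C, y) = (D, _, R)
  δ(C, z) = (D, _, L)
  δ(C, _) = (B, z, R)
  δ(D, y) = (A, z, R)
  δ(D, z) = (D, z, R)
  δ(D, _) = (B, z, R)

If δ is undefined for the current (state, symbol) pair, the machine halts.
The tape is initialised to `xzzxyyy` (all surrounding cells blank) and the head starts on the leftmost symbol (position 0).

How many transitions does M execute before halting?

state=A head=0 tape=[x]zzxyyy   (A,x)→(B,z,R)
state=B head=1 tape=z[z]zxyyy   (B,z)→(A,_,L)
state=A head=0 tape=[z]_zxyyy   (A,z)→(A,z,R)
state=A head=1 tape=z[_]zxyyy   (A,_)→(B,x,R)
state=B head=2 tape=zx[z]xyyy   (B,z)→(A,_,L)
state=A head=1 tape=z[x]_xyyy   (A,x)→(B,z,R)
state=B head=2 tape=zz[_]xyyy   (B,_)→(A,x,L)
state=A head=1 tape=z[z]xxyyy   (A,z)→(A,z,R)
state=A head=2 tape=zz[x]xyyy   (A,x)→(B,z,R)
state=B head=3 tape=zzz[x]yyy   (B,x)→(B,y,R)
state=B head=4 tape=zzzy[y]yy
M halts after 10 transitions.

10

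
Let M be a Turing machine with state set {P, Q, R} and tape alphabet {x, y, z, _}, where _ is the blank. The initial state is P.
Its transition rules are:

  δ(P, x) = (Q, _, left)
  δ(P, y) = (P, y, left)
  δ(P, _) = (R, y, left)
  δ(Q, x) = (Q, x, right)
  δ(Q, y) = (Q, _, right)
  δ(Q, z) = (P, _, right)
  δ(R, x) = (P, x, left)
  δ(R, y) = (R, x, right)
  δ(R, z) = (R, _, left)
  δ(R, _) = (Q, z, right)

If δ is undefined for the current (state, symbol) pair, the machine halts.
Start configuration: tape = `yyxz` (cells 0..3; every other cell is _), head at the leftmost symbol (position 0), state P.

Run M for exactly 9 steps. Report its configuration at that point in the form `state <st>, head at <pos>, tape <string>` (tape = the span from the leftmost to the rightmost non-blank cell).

P | __[y]yxz_   read y → write y, move left, go to P
P | _[_]yyxz_   read _ → write y, move left, go to R
R | [_]yyyxz_   read _ → write z, move right, go to Q
Q | z[y]yyxz_   read y → write _, move right, go to Q
Q | z_[y]yxz_   read y → write _, move right, go to Q
Q | z__[y]xz_   read y → write _, move right, go to Q
Q | z___[x]z_   read x → write x, move right, go to Q
Q | z___x[z]_   read z → write _, move right, go to P
P | z___x_[_]   read _ → write y, move left, go to R
R | z___x[_]y
After 9 steps: state R, head at 3, tape z___x_y.

state R, head at 3, tape z___x_y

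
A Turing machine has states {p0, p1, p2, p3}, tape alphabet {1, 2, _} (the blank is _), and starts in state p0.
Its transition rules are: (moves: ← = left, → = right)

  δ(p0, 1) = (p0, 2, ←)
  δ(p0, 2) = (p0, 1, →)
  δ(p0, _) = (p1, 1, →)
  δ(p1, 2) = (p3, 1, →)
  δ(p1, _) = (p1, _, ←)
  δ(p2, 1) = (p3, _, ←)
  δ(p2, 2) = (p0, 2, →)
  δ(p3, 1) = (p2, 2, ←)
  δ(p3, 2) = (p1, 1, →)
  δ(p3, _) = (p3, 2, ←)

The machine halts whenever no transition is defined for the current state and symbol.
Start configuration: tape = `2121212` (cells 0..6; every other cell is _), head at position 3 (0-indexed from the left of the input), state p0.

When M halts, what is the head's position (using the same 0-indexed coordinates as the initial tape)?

p0 | 212[1]212__   read 1 → write 2, move ←, go to p0
p0 | 21[2]2212__   read 2 → write 1, move →, go to p0
p0 | 211[2]212__   read 2 → write 1, move →, go to p0
p0 | 2111[2]12__   read 2 → write 1, move →, go to p0
p0 | 21111[1]2__   read 1 → write 2, move ←, go to p0
p0 | 2111[1]22__   read 1 → write 2, move ←, go to p0
p0 | 211[1]222__   read 1 → write 2, move ←, go to p0
p0 | 21[1]2222__   read 1 → write 2, move ←, go to p0
p0 | 2[1]22222__   read 1 → write 2, move ←, go to p0
p0 | [2]222222__   read 2 → write 1, move →, go to p0
p0 | 1[2]22222__   read 2 → write 1, move →, go to p0
p0 | 11[2]2222__   read 2 → write 1, move →, go to p0
p0 | 111[2]222__   read 2 → write 1, move →, go to p0
p0 | 1111[2]22__   read 2 → write 1, move →, go to p0
p0 | 11111[2]2__   read 2 → write 1, move →, go to p0
p0 | 111111[2]__   read 2 → write 1, move →, go to p0
p0 | 1111111[_]_   read _ → write 1, move →, go to p1
p1 | 11111111[_]   read _ → write _, move ←, go to p1
p1 | 1111111[1]_
At halt the head is at cell 7.

7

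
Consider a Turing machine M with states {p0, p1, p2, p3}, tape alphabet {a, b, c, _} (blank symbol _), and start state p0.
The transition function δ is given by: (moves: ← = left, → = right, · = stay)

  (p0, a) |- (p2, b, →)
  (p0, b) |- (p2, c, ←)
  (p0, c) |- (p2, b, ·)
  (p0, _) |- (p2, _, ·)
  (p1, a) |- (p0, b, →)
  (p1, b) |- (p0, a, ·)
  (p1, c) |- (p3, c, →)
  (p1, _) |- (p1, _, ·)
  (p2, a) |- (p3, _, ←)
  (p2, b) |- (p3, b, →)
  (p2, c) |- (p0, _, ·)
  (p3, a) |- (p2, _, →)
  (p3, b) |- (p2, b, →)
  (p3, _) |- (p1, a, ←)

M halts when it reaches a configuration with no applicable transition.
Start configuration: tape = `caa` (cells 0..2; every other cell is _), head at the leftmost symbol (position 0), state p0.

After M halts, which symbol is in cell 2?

_

state=p0 head=0 tape=[c]aa   (p0,c)→(p2,b,·)
state=p2 head=0 tape=[b]aa   (p2,b)→(p3,b,→)
state=p3 head=1 tape=b[a]a   (p3,a)→(p2,_,→)
state=p2 head=2 tape=b_[a]   (p2,a)→(p3,_,←)
state=p3 head=1 tape=b[_]_   (p3,_)→(p1,a,←)
state=p1 head=0 tape=[b]a_   (p1,b)→(p0,a,·)
state=p0 head=0 tape=[a]a_   (p0,a)→(p2,b,→)
state=p2 head=1 tape=b[a]_   (p2,a)→(p3,_,←)
state=p3 head=0 tape=[b]__   (p3,b)→(p2,b,→)
state=p2 head=1 tape=b[_]_
Cell 2 holds _ when M halts.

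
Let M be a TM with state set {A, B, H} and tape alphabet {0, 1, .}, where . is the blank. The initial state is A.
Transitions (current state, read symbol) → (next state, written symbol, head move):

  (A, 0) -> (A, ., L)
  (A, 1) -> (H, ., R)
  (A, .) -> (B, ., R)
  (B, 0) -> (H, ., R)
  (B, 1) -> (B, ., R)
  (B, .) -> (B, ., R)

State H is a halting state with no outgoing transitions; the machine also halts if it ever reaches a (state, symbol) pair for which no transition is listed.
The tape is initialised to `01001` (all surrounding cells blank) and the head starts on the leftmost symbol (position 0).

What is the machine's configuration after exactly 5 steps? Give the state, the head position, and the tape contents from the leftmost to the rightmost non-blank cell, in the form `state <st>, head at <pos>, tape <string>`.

A | .[0]1001   read 0 → write ., move L, go to A
A | [.].1001   read . → write ., move R, go to B
B | .[.]1001   read . → write ., move R, go to B
B | ..[1]001   read 1 → write ., move R, go to B
B | ...[0]01   read 0 → write ., move R, go to H
H | ....[0]1
After 5 steps: state H, head at 3, tape 01.

state H, head at 3, tape 01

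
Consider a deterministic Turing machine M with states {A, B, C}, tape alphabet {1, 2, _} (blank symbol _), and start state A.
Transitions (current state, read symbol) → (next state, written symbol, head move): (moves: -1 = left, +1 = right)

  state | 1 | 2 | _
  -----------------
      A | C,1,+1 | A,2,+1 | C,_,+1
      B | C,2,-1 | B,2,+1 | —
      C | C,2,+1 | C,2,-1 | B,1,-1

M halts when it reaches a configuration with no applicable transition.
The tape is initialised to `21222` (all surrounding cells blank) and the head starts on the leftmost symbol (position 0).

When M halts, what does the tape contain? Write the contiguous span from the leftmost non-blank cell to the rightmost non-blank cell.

122222

A | __[2]1222   read 2 → write 2, move +1, go to A
A | __2[1]222   read 1 → write 1, move +1, go to C
C | __21[2]22   read 2 → write 2, move -1, go to C
C | __2[1]222   read 1 → write 2, move +1, go to C
C | __22[2]22   read 2 → write 2, move -1, go to C
C | __2[2]222   read 2 → write 2, move -1, go to C
C | __[2]2222   read 2 → write 2, move -1, go to C
C | _[_]22222   read _ → write 1, move -1, go to B
B | [_]122222
The non-blank tape span at halt is 122222.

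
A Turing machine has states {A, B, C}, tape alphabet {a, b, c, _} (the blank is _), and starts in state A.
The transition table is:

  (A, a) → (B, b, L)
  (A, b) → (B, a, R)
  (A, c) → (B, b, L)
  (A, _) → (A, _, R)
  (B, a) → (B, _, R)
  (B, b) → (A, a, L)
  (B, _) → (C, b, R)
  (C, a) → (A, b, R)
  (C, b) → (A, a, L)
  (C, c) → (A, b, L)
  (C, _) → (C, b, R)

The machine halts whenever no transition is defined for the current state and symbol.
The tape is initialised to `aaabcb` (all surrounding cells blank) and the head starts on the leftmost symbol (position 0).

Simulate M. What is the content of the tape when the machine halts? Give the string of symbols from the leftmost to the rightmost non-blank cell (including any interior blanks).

state=A head=0 tape=_[a]aabcb   (A,a)→(B,b,L)
state=B head=-1 tape=[_]baabcb   (B,_)→(C,b,R)
state=C head=0 tape=b[b]aabcb   (C,b)→(A,a,L)
state=A head=-1 tape=[b]aaabcb   (A,b)→(B,a,R)
state=B head=0 tape=a[a]aabcb   (B,a)→(B,_,R)
state=B head=1 tape=a_[a]abcb   (B,a)→(B,_,R)
state=B head=2 tape=a__[a]bcb   (B,a)→(B,_,R)
state=B head=3 tape=a___[b]cb   (B,b)→(A,a,L)
state=A head=2 tape=a__[_]acb   (A,_)→(A,_,R)
state=A head=3 tape=a___[a]cb   (A,a)→(B,b,L)
state=B head=2 tape=a__[_]bcb   (B,_)→(C,b,R)
state=C head=3 tape=a__b[b]cb   (C,b)→(A,a,L)
state=A head=2 tape=a__[b]acb   (A,b)→(B,a,R)
state=B head=3 tape=a__a[a]cb   (B,a)→(B,_,R)
state=B head=4 tape=a__a_[c]b
The non-blank tape span at halt is a__a_cb.

a__a_cb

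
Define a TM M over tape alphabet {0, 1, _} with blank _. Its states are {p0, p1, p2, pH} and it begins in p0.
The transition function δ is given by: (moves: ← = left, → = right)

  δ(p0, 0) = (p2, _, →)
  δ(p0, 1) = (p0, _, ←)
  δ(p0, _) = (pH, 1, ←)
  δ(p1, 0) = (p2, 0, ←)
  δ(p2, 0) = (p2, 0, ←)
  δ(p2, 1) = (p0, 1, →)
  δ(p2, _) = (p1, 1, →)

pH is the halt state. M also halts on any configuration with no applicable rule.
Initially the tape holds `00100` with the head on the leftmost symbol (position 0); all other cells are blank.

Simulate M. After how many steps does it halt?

state=p0 head=0 tape=[0]0100__   (p0,0)→(p2,_,→)
state=p2 head=1 tape=_[0]100__   (p2,0)→(p2,0,←)
state=p2 head=0 tape=[_]0100__   (p2,_)→(p1,1,→)
state=p1 head=1 tape=1[0]100__   (p1,0)→(p2,0,←)
state=p2 head=0 tape=[1]0100__   (p2,1)→(p0,1,→)
state=p0 head=1 tape=1[0]100__   (p0,0)→(p2,_,→)
state=p2 head=2 tape=1_[1]00__   (p2,1)→(p0,1,→)
state=p0 head=3 tape=1_1[0]0__   (p0,0)→(p2,_,→)
state=p2 head=4 tape=1_1_[0]__   (p2,0)→(p2,0,←)
state=p2 head=3 tape=1_1[_]0__   (p2,_)→(p1,1,→)
state=p1 head=4 tape=1_11[0]__   (p1,0)→(p2,0,←)
state=p2 head=3 tape=1_1[1]0__   (p2,1)→(p0,1,→)
state=p0 head=4 tape=1_11[0]__   (p0,0)→(p2,_,→)
state=p2 head=5 tape=1_11_[_]_   (p2,_)→(p1,1,→)
state=p1 head=6 tape=1_11_1[_]
M halts after 14 transitions.

14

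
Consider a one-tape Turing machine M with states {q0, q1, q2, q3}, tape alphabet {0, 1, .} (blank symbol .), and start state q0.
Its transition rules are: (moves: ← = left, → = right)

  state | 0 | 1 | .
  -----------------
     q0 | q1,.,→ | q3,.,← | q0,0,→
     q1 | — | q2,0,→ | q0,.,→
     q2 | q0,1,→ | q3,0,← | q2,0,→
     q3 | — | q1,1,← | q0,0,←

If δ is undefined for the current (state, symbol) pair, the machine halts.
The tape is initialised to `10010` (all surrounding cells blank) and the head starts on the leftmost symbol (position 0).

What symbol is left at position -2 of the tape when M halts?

q0 | ..[1]0010   read 1 → write ., move ←, go to q3
q3 | .[.].0010   read . → write 0, move ←, go to q0
q0 | [.]0.0010   read . → write 0, move →, go to q0
q0 | 0[0].0010   read 0 → write ., move →, go to q1
q1 | 0.[.]0010   read . → write ., move →, go to q0
q0 | 0..[0]010   read 0 → write ., move →, go to q1
q1 | 0...[0]10
Cell -2 holds 0 when M halts.

0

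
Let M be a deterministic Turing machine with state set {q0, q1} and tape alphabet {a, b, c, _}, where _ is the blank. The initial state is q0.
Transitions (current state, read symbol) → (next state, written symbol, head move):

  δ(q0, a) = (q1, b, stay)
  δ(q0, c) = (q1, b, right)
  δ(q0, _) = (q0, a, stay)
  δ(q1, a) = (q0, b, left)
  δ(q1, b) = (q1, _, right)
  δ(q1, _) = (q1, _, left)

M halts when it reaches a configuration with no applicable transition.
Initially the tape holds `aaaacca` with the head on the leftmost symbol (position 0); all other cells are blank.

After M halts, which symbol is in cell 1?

_

state=q0 head=0 tape=[a]aaacca   (q0,a)→(q1,b,stay)
state=q1 head=0 tape=[b]aaacca   (q1,b)→(q1,_,right)
state=q1 head=1 tape=_[a]aacca   (q1,a)→(q0,b,left)
state=q0 head=0 tape=[_]baacca   (q0,_)→(q0,a,stay)
state=q0 head=0 tape=[a]baacca   (q0,a)→(q1,b,stay)
state=q1 head=0 tape=[b]baacca   (q1,b)→(q1,_,right)
state=q1 head=1 tape=_[b]aacca   (q1,b)→(q1,_,right)
state=q1 head=2 tape=__[a]acca   (q1,a)→(q0,b,left)
state=q0 head=1 tape=_[_]bacca   (q0,_)→(q0,a,stay)
state=q0 head=1 tape=_[a]bacca   (q0,a)→(q1,b,stay)
state=q1 head=1 tape=_[b]bacca   (q1,b)→(q1,_,right)
state=q1 head=2 tape=__[b]acca   (q1,b)→(q1,_,right)
state=q1 head=3 tape=___[a]cca   (q1,a)→(q0,b,left)
state=q0 head=2 tape=__[_]bcca   (q0,_)→(q0,a,stay)
state=q0 head=2 tape=__[a]bcca   (q0,a)→(q1,b,stay)
state=q1 head=2 tape=__[b]bcca   (q1,b)→(q1,_,right)
state=q1 head=3 tape=___[b]cca   (q1,b)→(q1,_,right)
state=q1 head=4 tape=____[c]ca
Cell 1 holds _ when M halts.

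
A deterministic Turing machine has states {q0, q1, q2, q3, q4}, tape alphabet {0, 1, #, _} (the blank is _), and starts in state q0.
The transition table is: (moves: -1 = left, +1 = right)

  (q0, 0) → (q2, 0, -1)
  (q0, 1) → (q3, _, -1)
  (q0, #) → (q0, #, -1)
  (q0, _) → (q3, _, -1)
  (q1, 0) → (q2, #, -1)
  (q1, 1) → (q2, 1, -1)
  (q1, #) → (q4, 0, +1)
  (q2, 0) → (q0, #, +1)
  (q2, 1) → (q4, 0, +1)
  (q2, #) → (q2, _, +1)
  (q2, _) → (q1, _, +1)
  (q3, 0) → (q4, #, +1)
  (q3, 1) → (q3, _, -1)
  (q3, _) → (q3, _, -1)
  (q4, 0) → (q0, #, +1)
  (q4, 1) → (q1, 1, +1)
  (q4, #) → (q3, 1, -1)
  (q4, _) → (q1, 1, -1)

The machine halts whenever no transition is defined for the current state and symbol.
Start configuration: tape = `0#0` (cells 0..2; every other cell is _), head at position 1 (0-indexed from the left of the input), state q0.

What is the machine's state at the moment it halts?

q1

state=q0 head=1 tape=_0[#]0_   (q0,#)→(q0,#,-1)
state=q0 head=0 tape=_[0]#0_   (q0,0)→(q2,0,-1)
state=q2 head=-1 tape=[_]0#0_   (q2,_)→(q1,_,+1)
state=q1 head=0 tape=_[0]#0_   (q1,0)→(q2,#,-1)
state=q2 head=-1 tape=[_]##0_   (q2,_)→(q1,_,+1)
state=q1 head=0 tape=_[#]#0_   (q1,#)→(q4,0,+1)
state=q4 head=1 tape=_0[#]0_   (q4,#)→(q3,1,-1)
state=q3 head=0 tape=_[0]10_   (q3,0)→(q4,#,+1)
state=q4 head=1 tape=_#[1]0_   (q4,1)→(q1,1,+1)
state=q1 head=2 tape=_#1[0]_   (q1,0)→(q2,#,-1)
state=q2 head=1 tape=_#[1]#_   (q2,1)→(q4,0,+1)
state=q4 head=2 tape=_#0[#]_   (q4,#)→(q3,1,-1)
state=q3 head=1 tape=_#[0]1_   (q3,0)→(q4,#,+1)
state=q4 head=2 tape=_##[1]_   (q4,1)→(q1,1,+1)
state=q1 head=3 tape=_##1[_]
No transition is defined for (q1, _); M halts in state q1.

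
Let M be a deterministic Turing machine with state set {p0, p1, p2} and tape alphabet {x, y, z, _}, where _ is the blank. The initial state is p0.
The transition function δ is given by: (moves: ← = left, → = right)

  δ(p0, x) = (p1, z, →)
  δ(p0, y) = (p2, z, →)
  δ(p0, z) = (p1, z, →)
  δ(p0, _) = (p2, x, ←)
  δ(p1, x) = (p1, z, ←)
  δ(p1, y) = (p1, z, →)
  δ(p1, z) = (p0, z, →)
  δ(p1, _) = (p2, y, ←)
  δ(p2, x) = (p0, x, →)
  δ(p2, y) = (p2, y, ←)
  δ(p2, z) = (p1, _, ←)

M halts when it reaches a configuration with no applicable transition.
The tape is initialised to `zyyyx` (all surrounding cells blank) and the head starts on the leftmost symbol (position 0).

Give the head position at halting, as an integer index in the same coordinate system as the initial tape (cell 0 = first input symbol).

-2

state=p0 head=0 tape=__[z]yyyx_   (p0,z)→(p1,z,→)
state=p1 head=1 tape=__z[y]yyx_   (p1,y)→(p1,z,→)
state=p1 head=2 tape=__zz[y]yx_   (p1,y)→(p1,z,→)
state=p1 head=3 tape=__zzz[y]x_   (p1,y)→(p1,z,→)
state=p1 head=4 tape=__zzzz[x]_   (p1,x)→(p1,z,←)
state=p1 head=3 tape=__zzz[z]z_   (p1,z)→(p0,z,→)
state=p0 head=4 tape=__zzzz[z]_   (p0,z)→(p1,z,→)
state=p1 head=5 tape=__zzzzz[_]   (p1,_)→(p2,y,←)
state=p2 head=4 tape=__zzzz[z]y   (p2,z)→(p1,_,←)
state=p1 head=3 tape=__zzz[z]_y   (p1,z)→(p0,z,→)
state=p0 head=4 tape=__zzzz[_]y   (p0,_)→(p2,x,←)
state=p2 head=3 tape=__zzz[z]xy   (p2,z)→(p1,_,←)
state=p1 head=2 tape=__zz[z]_xy   (p1,z)→(p0,z,→)
state=p0 head=3 tape=__zzz[_]xy   (p0,_)→(p2,x,←)
state=p2 head=2 tape=__zz[z]xxy   (p2,z)→(p1,_,←)
state=p1 head=1 tape=__z[z]_xxy   (p1,z)→(p0,z,→)
state=p0 head=2 tape=__zz[_]xxy   (p0,_)→(p2,x,←)
state=p2 head=1 tape=__z[z]xxxy   (p2,z)→(p1,_,←)
state=p1 head=0 tape=__[z]_xxxy   (p1,z)→(p0,z,→)
state=p0 head=1 tape=__z[_]xxxy   (p0,_)→(p2,x,←)
state=p2 head=0 tape=__[z]xxxxy   (p2,z)→(p1,_,←)
state=p1 head=-1 tape=_[_]_xxxxy   (p1,_)→(p2,y,←)
state=p2 head=-2 tape=[_]y_xxxxy
At halt the head is at cell -2.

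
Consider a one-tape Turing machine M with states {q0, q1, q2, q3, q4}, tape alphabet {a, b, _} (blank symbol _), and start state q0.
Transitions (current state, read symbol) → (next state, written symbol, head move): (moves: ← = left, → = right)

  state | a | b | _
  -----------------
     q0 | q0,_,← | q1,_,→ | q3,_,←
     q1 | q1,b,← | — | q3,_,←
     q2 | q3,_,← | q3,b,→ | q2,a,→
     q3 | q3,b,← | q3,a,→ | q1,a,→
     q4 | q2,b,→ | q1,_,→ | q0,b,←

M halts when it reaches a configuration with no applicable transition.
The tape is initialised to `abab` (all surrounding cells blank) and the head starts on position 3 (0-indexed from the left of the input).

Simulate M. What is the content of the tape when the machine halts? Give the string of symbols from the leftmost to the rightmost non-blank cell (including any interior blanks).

state=q0 head=3 tape=_aba[b]__   (q0,b)→(q1,_,→)
state=q1 head=4 tape=_aba_[_]_   (q1,_)→(q3,_,←)
state=q3 head=3 tape=_aba[_]__   (q3,_)→(q1,a,→)
state=q1 head=4 tape=_abaa[_]_   (q1,_)→(q3,_,←)
state=q3 head=3 tape=_aba[a]__   (q3,a)→(q3,b,←)
state=q3 head=2 tape=_ab[a]b__   (q3,a)→(q3,b,←)
state=q3 head=1 tape=_a[b]bb__   (q3,b)→(q3,a,→)
state=q3 head=2 tape=_aa[b]b__   (q3,b)→(q3,a,→)
state=q3 head=3 tape=_aaa[b]__   (q3,b)→(q3,a,→)
state=q3 head=4 tape=_aaaa[_]_   (q3,_)→(q1,a,→)
state=q1 head=5 tape=_aaaaa[_]   (q1,_)→(q3,_,←)
state=q3 head=4 tape=_aaaa[a]_   (q3,a)→(q3,b,←)
state=q3 head=3 tape=_aaa[a]b_   (q3,a)→(q3,b,←)
state=q3 head=2 tape=_aa[a]bb_   (q3,a)→(q3,b,←)
state=q3 head=1 tape=_a[a]bbb_   (q3,a)→(q3,b,←)
state=q3 head=0 tape=_[a]bbbb_   (q3,a)→(q3,b,←)
state=q3 head=-1 tape=[_]bbbbb_   (q3,_)→(q1,a,→)
state=q1 head=0 tape=a[b]bbbb_
The non-blank tape span at halt is abbbbb.

abbbbb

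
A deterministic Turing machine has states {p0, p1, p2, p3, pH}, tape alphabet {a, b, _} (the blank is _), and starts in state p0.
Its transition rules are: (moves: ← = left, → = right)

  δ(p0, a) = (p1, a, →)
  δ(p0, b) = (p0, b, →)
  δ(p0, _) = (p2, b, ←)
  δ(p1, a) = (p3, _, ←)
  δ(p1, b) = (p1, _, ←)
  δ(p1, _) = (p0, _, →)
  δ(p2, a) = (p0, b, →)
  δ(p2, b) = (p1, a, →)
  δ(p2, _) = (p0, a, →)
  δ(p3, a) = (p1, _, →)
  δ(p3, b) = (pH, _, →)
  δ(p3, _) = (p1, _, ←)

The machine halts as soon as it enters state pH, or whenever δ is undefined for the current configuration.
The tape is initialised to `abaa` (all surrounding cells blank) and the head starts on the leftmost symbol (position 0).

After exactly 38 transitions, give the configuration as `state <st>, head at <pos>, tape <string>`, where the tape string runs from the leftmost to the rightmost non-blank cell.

state=p0 head=0 tape=__[a]baa__   (p0,a)→(p1,a,→)
state=p1 head=1 tape=__a[b]aa__   (p1,b)→(p1,_,←)
state=p1 head=0 tape=__[a]_aa__   (p1,a)→(p3,_,←)
state=p3 head=-1 tape=_[_]__aa__   (p3,_)→(p1,_,←)
state=p1 head=-2 tape=[_]___aa__   (p1,_)→(p0,_,→)
state=p0 head=-1 tape=_[_]__aa__   (p0,_)→(p2,b,←)
state=p2 head=-2 tape=[_]b__aa__   (p2,_)→(p0,a,→)
state=p0 head=-1 tape=a[b]__aa__   (p0,b)→(p0,b,→)
state=p0 head=0 tape=ab[_]_aa__   (p0,_)→(p2,b,←)
state=p2 head=-1 tape=a[b]b_aa__   (p2,b)→(p1,a,→)
state=p1 head=0 tape=aa[b]_aa__   (p1,b)→(p1,_,←)
state=p1 head=-1 tape=a[a]__aa__   (p1,a)→(p3,_,←)
state=p3 head=-2 tape=[a]___aa__   (p3,a)→(p1,_,→)
state=p1 head=-1 tape=_[_]__aa__   (p1,_)→(p0,_,→)
state=p0 head=0 tape=__[_]_aa__   (p0,_)→(p2,b,←)
state=p2 head=-1 tape=_[_]b_aa__   (p2,_)→(p0,a,→)
state=p0 head=0 tape=_a[b]_aa__   (p0,b)→(p0,b,→)
state=p0 head=1 tape=_ab[_]aa__   (p0,_)→(p2,b,←)
state=p2 head=0 tape=_a[b]baa__   (p2,b)→(p1,a,→)
state=p1 head=1 tape=_aa[b]aa__   (p1,b)→(p1,_,←)
state=p1 head=0 tape=_a[a]_aa__   (p1,a)→(p3,_,←)
state=p3 head=-1 tape=_[a]__aa__   (p3,a)→(p1,_,→)
state=p1 head=0 tape=__[_]_aa__   (p1,_)→(p0,_,→)
state=p0 head=1 tape=___[_]aa__   (p0,_)→(p2,b,←)
state=p2 head=0 tape=__[_]baa__   (p2,_)→(p0,a,→)
state=p0 head=1 tape=__a[b]aa__   (p0,b)→(p0,b,→)
state=p0 head=2 tape=__ab[a]a__   (p0,a)→(p1,a,→)
state=p1 head=3 tape=__aba[a]__   (p1,a)→(p3,_,←)
state=p3 head=2 tape=__ab[a]___   (p3,a)→(p1,_,→)
state=p1 head=3 tape=__ab_[_]__   (p1,_)→(p0,_,→)
state=p0 head=4 tape=__ab__[_]_   (p0,_)→(p2,b,←)
state=p2 head=3 tape=__ab_[_]b_   (p2,_)→(p0,a,→)
state=p0 head=4 tape=__ab_a[b]_   (p0,b)→(p0,b,→)
state=p0 head=5 tape=__ab_ab[_]   (p0,_)→(p2,b,←)
state=p2 head=4 tape=__ab_a[b]b   (p2,b)→(p1,a,→)
state=p1 head=5 tape=__ab_aa[b]   (p1,b)→(p1,_,←)
state=p1 head=4 tape=__ab_a[a]_   (p1,a)→(p3,_,←)
state=p3 head=3 tape=__ab_[a]__   (p3,a)→(p1,_,→)
state=p1 head=4 tape=__ab__[_]_
After 38 steps: state p1, head at 4, tape ab.

state p1, head at 4, tape ab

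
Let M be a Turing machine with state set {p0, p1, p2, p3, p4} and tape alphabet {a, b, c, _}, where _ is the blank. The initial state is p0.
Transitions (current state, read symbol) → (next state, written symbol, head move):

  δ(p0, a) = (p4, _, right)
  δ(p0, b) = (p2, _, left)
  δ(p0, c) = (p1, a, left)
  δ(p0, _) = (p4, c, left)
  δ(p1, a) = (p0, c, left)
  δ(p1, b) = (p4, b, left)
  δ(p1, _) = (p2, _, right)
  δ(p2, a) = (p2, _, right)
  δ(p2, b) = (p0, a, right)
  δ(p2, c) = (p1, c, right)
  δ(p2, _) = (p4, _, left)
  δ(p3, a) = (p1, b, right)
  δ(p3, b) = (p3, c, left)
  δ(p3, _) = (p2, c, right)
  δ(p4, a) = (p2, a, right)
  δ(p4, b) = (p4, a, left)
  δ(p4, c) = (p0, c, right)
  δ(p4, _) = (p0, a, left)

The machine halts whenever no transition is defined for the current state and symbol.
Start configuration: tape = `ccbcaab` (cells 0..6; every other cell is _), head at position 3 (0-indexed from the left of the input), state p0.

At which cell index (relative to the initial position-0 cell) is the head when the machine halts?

p0 | ccb[c]aab___   read c → write a, move left, go to p1
p1 | cc[b]aaab___   read b → write b, move left, go to p4
p4 | c[c]baaab___   read c → write c, move right, go to p0
p0 | cc[b]aaab___   read b → write _, move left, go to p2
p2 | c[c]_aaab___   read c → write c, move right, go to p1
p1 | cc[_]aaab___   read _ → write _, move right, go to p2
p2 | cc_[a]aab___   read a → write _, move right, go to p2
p2 | cc__[a]ab___   read a → write _, move right, go to p2
p2 | cc___[a]b___   read a → write _, move right, go to p2
p2 | cc____[b]___   read b → write a, move right, go to p0
p0 | cc____a[_]__   read _ → write c, move left, go to p4
p4 | cc____[a]c__   read a → write a, move right, go to p2
p2 | cc____a[c]__   read c → write c, move right, go to p1
p1 | cc____ac[_]_   read _ → write _, move right, go to p2
p2 | cc____ac_[_]   read _ → write _, move left, go to p4
p4 | cc____ac[_]_   read _ → write a, move left, go to p0
p0 | cc____a[c]a_   read c → write a, move left, go to p1
p1 | cc____[a]aa_   read a → write c, move left, go to p0
p0 | cc___[_]caa_   read _ → write c, move left, go to p4
p4 | cc__[_]ccaa_   read _ → write a, move left, go to p0
p0 | cc_[_]accaa_   read _ → write c, move left, go to p4
p4 | cc[_]caccaa_   read _ → write a, move left, go to p0
p0 | c[c]acaccaa_   read c → write a, move left, go to p1
p1 | [c]aacaccaa_
At halt the head is at cell 0.

0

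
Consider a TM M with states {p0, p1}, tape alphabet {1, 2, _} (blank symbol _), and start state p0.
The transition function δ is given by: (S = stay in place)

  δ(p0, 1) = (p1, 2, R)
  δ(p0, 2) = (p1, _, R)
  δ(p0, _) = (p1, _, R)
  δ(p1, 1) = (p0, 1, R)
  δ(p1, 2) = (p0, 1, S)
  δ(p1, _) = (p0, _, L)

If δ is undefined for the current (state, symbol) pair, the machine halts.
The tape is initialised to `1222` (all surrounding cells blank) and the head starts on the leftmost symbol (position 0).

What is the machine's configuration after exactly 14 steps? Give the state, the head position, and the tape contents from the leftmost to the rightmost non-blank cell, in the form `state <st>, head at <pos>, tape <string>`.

state=p0 head=0 tape=[1]222_   (p0,1)→(p1,2,R)
state=p1 head=1 tape=2[2]22_   (p1,2)→(p0,1,S)
state=p0 head=1 tape=2[1]22_   (p0,1)→(p1,2,R)
state=p1 head=2 tape=22[2]2_   (p1,2)→(p0,1,S)
state=p0 head=2 tape=22[1]2_   (p0,1)→(p1,2,R)
state=p1 head=3 tape=222[2]_   (p1,2)→(p0,1,S)
state=p0 head=3 tape=222[1]_   (p0,1)→(p1,2,R)
state=p1 head=4 tape=2222[_]   (p1,_)→(p0,_,L)
state=p0 head=3 tape=222[2]_   (p0,2)→(p1,_,R)
state=p1 head=4 tape=222_[_]   (p1,_)→(p0,_,L)
state=p0 head=3 tape=222[_]_   (p0,_)→(p1,_,R)
state=p1 head=4 tape=222_[_]   (p1,_)→(p0,_,L)
state=p0 head=3 tape=222[_]_   (p0,_)→(p1,_,R)
state=p1 head=4 tape=222_[_]   (p1,_)→(p0,_,L)
state=p0 head=3 tape=222[_]_
After 14 steps: state p0, head at 3, tape 222.

state p0, head at 3, tape 222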